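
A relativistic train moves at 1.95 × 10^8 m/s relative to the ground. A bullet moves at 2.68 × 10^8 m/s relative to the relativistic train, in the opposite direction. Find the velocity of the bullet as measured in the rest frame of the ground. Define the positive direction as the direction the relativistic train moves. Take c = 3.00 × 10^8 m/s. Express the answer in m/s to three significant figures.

In units of c (dividing by 3.00 × 10^8 m/s): v = 0.650, u' = -0.893.
u = (u' + v)/(1 + u'v/c²):
u = (-0.893 + 0.650) / (1 + (-0.893)·0.650) = -0.2433/0.4193 = -0.5803
Converting back: u = -0.5803 × 3.00 × 10^8 m/s.

-1.74 × 10^8 m/s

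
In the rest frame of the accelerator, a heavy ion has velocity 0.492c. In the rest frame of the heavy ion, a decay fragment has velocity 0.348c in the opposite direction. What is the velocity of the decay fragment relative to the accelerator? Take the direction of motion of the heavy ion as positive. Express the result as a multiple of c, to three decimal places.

+0.174c

With v = 0.492 and u' = -0.348 (in units of c),
u = (u' + v)/(1 + u'v/c²):
u = (-0.348 + 0.492) / (1 + (-0.348)·0.492) = 0.1440/0.8288 = 0.1737
(Galilean addition would give +0.144c.)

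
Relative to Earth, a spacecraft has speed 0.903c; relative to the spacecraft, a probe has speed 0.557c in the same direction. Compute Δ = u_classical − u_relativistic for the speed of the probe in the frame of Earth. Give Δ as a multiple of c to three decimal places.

Δ = 0.489c

Galilean: u_cl = 0.557 + 0.903 = 1.4600.
Relativistic: u_rel = (0.557 + 0.903) / (1 + 0.557·0.903) = 1.4600/1.5030 = 0.9714.
Δ = 1.4600 − 0.9714 = 0.4886.
(The classical prediction exceeds c; the relativistic result does not.)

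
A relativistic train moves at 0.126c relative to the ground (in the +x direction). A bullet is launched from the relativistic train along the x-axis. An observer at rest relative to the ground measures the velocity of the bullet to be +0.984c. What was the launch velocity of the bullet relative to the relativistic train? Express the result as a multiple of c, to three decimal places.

+0.979c

Invert the composition law: u' = (u − v)/(1 − uv/c²).
u' = (0.984 − 0.126) / (1 − (0.984)(0.126)) = 0.8580/0.8760 = 0.9794.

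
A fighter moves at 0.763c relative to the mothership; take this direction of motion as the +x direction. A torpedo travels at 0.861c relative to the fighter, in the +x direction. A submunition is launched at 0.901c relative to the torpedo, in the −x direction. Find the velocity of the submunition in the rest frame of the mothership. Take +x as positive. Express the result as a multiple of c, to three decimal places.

Apply u = (u' + v)/(1 + u'v/c²) successively, working outward toward the mothership.
Start: velocity of the fighter relative to the mothership = 0.7630c.
Compose with the torpedo (u' = 0.861 in the fighter frame): u_1 = (0.861 + 0.763) / (1 + 0.861·0.763) = 1.6240/1.6569 = 0.9801.
Compose with the submunition (u' = -0.901 in the torpedo frame): u_2 = (-0.901 + 0.980) / (1 + (-0.901)·0.980) = 0.0791/0.1169 = 0.6767.

+0.677c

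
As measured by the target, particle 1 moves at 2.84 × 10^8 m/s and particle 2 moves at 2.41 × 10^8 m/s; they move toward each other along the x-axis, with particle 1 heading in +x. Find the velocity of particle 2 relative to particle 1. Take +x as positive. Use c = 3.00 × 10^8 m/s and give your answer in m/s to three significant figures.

β_A = 0.947, β_B = -0.803 (dividing each by c = 3.00 × 10^8 m/s).
Transform to A's frame with the inverse velocity-addition law: u' = (u − v)/(1 − uv/c²), taking u = β_B and v = β_A.
u' = (-0.803 − 0.947) / (1 − (0.947)(-0.803)) = -1.7500/1.7605 = -0.9940.
u' = -0.9940 × 3.00 × 10^8 m/s.

-2.98 × 10^8 m/s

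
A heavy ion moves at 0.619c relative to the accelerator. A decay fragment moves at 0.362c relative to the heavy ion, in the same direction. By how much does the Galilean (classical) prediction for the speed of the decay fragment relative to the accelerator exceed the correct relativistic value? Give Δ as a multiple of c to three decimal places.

Δ = 0.180c

Galilean: u_cl = 0.362 + 0.619 = 0.9810.
Relativistic: u_rel = (0.362 + 0.619) / (1 + 0.362·0.619) = 0.9810/1.2241 = 0.8014.
Δ = 0.9810 − 0.8014 = 0.1796.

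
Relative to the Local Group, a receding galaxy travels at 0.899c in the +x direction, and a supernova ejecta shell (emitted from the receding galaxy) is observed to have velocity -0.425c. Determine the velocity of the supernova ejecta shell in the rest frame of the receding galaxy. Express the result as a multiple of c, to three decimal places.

Invert the composition law: u' = (u − v)/(1 − uv/c²).
u' = (-0.425 − 0.899) / (1 − (-0.425)(0.899)) = -1.3240/1.3821 = -0.9580.

-0.958c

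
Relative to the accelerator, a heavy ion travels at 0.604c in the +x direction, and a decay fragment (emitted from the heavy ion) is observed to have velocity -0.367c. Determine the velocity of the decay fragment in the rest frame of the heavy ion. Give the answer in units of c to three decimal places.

-0.795c

Invert the composition law: u' = (u − v)/(1 − uv/c²).
u' = (-0.367 − 0.604) / (1 − (-0.367)(0.604)) = -0.9710/1.2217 = -0.7948.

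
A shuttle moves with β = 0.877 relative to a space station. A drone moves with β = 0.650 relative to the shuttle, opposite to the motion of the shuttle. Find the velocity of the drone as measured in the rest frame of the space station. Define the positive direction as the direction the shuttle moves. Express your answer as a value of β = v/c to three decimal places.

With v = 0.877 and u' = -0.650 (in units of c),
u = (u' + v)/(1 + u'v/c²):
u = (-0.650 + 0.877) / (1 + (-0.650)·0.877) = 0.2270/0.4299 = 0.5280
(Galilean addition would give +0.227c.)

β = +0.528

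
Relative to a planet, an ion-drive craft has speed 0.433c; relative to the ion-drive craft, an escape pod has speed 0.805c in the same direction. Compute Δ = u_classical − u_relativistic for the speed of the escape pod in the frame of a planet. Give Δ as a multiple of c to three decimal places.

Galilean: u_cl = 0.805 + 0.433 = 1.2380.
Relativistic: u_rel = (0.805 + 0.433) / (1 + 0.805·0.433) = 1.2380/1.3486 = 0.9180.
Δ = 1.2380 − 0.9180 = 0.3200.
(The classical prediction exceeds c; the relativistic result does not.)

Δ = 0.320c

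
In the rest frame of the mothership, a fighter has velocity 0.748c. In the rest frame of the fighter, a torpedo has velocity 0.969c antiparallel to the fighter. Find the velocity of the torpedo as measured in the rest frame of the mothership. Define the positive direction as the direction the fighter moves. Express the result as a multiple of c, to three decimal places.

-0.803c

With v = 0.748 and u' = -0.969 (in units of c),
u = (u' + v)/(1 + u'v/c²):
u = (-0.969 + 0.748) / (1 + (-0.969)·0.748) = -0.2210/0.2752 = -0.8031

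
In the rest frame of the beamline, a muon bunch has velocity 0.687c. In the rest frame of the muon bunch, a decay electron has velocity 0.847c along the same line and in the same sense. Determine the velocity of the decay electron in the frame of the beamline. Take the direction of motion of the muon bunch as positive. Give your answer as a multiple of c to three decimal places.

With v = 0.687 and u' = 0.847 (in units of c),
u = (u' + v)/(1 + u'v/c²):
u = (0.847 + 0.687) / (1 + 0.847·0.687) = 1.5340/1.5819 = 0.9697

0.970c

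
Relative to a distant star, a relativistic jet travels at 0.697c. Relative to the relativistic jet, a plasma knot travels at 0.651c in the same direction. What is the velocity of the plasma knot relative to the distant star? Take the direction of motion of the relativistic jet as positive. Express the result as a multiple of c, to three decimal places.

0.927c

With v = 0.697 and u' = 0.651 (in units of c),
u = (u' + v)/(1 + u'v/c²):
u = (0.651 + 0.697) / (1 + 0.651·0.697) = 1.3480/1.4537 = 0.9273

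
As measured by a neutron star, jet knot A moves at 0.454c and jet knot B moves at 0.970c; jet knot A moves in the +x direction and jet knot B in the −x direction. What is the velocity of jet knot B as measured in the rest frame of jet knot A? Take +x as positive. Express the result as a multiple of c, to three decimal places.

-0.989c

β_A = 0.454, β_B = -0.970.
Transform to A's frame with the inverse velocity-addition law: u' = (u − v)/(1 − uv/c²), taking u = β_B and v = β_A.
u' = (-0.970 − 0.454) / (1 − (0.454)(-0.970)) = -1.4240/1.4404 = -0.9886.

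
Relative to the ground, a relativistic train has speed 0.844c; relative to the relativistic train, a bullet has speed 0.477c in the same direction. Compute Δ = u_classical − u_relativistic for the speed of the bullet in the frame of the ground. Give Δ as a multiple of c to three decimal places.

Δ = 0.379c

Galilean: u_cl = 0.477 + 0.844 = 1.3210.
Relativistic: u_rel = (0.477 + 0.844) / (1 + 0.477·0.844) = 1.3210/1.4026 = 0.9418.
Δ = 1.3210 − 0.9418 = 0.3792.
(The classical prediction exceeds c; the relativistic result does not.)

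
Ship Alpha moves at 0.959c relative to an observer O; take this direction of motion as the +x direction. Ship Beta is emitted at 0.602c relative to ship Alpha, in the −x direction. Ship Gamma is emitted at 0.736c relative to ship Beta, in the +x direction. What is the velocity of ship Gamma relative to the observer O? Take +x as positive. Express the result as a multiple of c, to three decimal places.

+0.975c

Apply u = (u' + v)/(1 + u'v/c²) successively, working outward toward the observer O.
Start: velocity of ship Alpha relative to the observer O = 0.9590c.
Compose with ship Beta (u' = -0.602 in ship Alpha frame): u_1 = (-0.602 + 0.959) / (1 + (-0.602)·0.959) = 0.3570/0.4227 = 0.8446.
Compose with ship Gamma (u' = 0.736 in ship Beta frame): u_2 = (0.736 + 0.845) / (1 + 0.736·0.845) = 1.5806/1.6216 = 0.9747.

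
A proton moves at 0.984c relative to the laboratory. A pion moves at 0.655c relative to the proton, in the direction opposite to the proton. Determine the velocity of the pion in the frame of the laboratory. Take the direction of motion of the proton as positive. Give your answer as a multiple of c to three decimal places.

+0.926c

With v = 0.984 and u' = -0.655 (in units of c),
u = (u' + v)/(1 + u'v/c²):
u = (-0.655 + 0.984) / (1 + (-0.655)·0.984) = 0.3290/0.3555 = 0.9255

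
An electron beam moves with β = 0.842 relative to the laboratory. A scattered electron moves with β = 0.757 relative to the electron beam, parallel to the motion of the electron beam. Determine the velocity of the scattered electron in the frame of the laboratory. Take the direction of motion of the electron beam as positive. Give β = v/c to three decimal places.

With v = 0.842 and u' = 0.757 (in units of c),
u = (u' + v)/(1 + u'v/c²):
u = (0.757 + 0.842) / (1 + 0.757·0.842) = 1.5990/1.6374 = 0.9766
(Galilean addition would give +1.599c, exceeding c.)

β = 0.977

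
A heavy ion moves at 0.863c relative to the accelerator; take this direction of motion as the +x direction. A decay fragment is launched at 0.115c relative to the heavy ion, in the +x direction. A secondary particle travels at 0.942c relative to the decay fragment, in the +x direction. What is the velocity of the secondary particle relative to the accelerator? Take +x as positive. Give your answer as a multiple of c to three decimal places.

Apply u = (u' + v)/(1 + u'v/c²) successively, working outward toward the accelerator.
Start: velocity of the heavy ion relative to the accelerator = 0.8630c.
Compose with the decay fragment (u' = 0.115 in the heavy ion frame): u_1 = (0.115 + 0.863) / (1 + 0.115·0.863) = 0.9780/1.0992 = 0.8897.
Compose with the secondary particle (u' = 0.942 in the decay fragment frame): u_2 = (0.942 + 0.890) / (1 + 0.942·0.890) = 1.8317/1.8381 = 0.9965.

0.997c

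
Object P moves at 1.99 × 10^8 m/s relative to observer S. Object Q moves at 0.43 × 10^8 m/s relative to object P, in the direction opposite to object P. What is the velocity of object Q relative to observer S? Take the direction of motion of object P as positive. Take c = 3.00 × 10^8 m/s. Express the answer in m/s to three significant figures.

In units of c (dividing by 3.00 × 10^8 m/s): v = 0.663, u' = -0.143.
u = (u' + v)/(1 + u'v/c²):
u = (-0.143 + 0.663) / (1 + (-0.143)·0.663) = 0.5200/0.9049 = 0.5746
(Galilean addition would give +0.520c.)
Converting back: u = 0.5746 × 3.00 × 10^8 m/s.

+1.72 × 10^8 m/s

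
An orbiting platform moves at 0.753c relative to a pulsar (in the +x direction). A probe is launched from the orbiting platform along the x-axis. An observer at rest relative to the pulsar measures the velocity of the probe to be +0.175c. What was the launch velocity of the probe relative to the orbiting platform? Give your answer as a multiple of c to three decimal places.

-0.666c

Invert the composition law: u' = (u − v)/(1 − uv/c²).
u' = (0.175 − 0.753) / (1 − (0.175)(0.753)) = -0.5780/0.8682 = -0.6657.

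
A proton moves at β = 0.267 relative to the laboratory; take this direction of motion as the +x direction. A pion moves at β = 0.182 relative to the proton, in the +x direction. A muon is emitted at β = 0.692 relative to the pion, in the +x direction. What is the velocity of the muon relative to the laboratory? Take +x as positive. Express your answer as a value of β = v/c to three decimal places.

Apply u = (u' + v)/(1 + u'v/c²) successively, working outward toward the laboratory.
Start: velocity of the proton relative to the laboratory = 0.2670c.
Compose with the pion (u' = 0.182 in the proton frame): u_1 = (0.182 + 0.267) / (1 + 0.182·0.267) = 0.4490/1.0486 = 0.4282.
Compose with the muon (u' = 0.692 in the pion frame): u_2 = (0.692 + 0.428) / (1 + 0.692·0.428) = 1.1202/1.2963 = 0.8641.

β = 0.864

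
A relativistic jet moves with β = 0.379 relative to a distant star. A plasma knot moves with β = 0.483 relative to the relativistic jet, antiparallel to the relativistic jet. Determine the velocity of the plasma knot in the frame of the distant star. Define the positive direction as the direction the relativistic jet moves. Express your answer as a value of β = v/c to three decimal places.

With v = 0.379 and u' = -0.483 (in units of c),
u = (u' + v)/(1 + u'v/c²):
u = (-0.483 + 0.379) / (1 + (-0.483)·0.379) = -0.1040/0.8169 = -0.1273

β = -0.127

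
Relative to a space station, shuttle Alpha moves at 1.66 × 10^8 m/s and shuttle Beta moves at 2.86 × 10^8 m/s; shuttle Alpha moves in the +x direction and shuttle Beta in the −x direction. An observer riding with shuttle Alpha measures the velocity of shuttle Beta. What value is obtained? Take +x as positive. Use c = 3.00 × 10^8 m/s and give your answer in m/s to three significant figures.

-2.96 × 10^8 m/s

β_A = 0.553, β_B = -0.953 (dividing each by c = 3.00 × 10^8 m/s).
Transform to A's frame with the inverse velocity-addition law: u' = (u − v)/(1 − uv/c²), taking u = β_B and v = β_A.
u' = (-0.953 − 0.553) / (1 − (0.553)(-0.953)) = -1.5067/1.5275 = -0.9864.
u' = -0.9864 × 3.00 × 10^8 m/s.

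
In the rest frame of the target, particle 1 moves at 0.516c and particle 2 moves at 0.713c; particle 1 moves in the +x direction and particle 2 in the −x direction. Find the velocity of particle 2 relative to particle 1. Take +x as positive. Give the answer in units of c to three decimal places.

β_A = 0.516, β_B = -0.713.
Transform to A's frame with the inverse velocity-addition law: u' = (u − v)/(1 − uv/c²), taking u = β_B and v = β_A.
u' = (-0.713 − 0.516) / (1 − (0.516)(-0.713)) = -1.2290/1.3679 = -0.8985.

-0.898c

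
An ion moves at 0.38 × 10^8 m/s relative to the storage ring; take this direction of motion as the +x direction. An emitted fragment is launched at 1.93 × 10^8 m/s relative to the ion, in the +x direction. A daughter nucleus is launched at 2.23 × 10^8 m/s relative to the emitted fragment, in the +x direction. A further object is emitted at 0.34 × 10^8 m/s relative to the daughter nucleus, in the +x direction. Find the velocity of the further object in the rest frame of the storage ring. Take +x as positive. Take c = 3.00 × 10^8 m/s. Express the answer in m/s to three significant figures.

Apply u = (u' + v)/(1 + u'v/c²) successively, working outward toward the storage ring.
(Dividing each given speed by c = 3.00 × 10^8 m/s to work in units of c.)
Start: velocity of the ion relative to the storage ring = 0.1267c.
Compose with the emitted fragment (u' = 0.643 in the ion frame): u_1 = (0.643 + 0.127) / (1 + 0.643·0.127) = 0.7700/1.0815 = 0.7120.
Compose with the daughter nucleus (u' = 0.743 in the emitted fragment frame): u_2 = (0.743 + 0.712) / (1 + 0.743·0.712) = 1.4553/1.5292 = 0.9517.
Compose with the further object (u' = 0.113 in the daughter nucleus frame): u_3 = (0.113 + 0.952) / (1 + 0.113·0.952) = 1.0650/1.1079 = 0.9613.
So u = 0.9613 × 3.00 × 10^8 m/s.

2.88 × 10^8 m/s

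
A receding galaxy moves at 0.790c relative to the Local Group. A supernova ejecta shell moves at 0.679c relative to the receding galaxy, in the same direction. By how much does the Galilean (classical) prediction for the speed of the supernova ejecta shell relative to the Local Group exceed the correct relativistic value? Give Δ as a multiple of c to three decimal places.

Galilean: u_cl = 0.679 + 0.790 = 1.4690.
Relativistic: u_rel = (0.679 + 0.790) / (1 + 0.679·0.790) = 1.4690/1.5364 = 0.9561.
Δ = 1.4690 − 0.9561 = 0.5129.
(The classical prediction exceeds c; the relativistic result does not.)

Δ = 0.513c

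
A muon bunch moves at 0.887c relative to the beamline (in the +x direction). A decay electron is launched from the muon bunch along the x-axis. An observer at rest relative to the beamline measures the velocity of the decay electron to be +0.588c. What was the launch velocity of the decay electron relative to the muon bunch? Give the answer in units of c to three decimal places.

Invert the composition law: u' = (u − v)/(1 − uv/c²).
u' = (0.588 − 0.887) / (1 − (0.588)(0.887)) = -0.2990/0.4784 = -0.6249.

-0.625c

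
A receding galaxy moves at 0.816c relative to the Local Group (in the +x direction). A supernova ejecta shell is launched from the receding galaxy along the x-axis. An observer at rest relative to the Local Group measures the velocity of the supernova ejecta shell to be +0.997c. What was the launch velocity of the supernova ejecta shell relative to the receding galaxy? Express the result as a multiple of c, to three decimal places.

Invert the composition law: u' = (u − v)/(1 − uv/c²).
u' = (0.997 − 0.816) / (1 − (0.997)(0.816)) = 0.1810/0.1864 = 0.9708.

+0.971c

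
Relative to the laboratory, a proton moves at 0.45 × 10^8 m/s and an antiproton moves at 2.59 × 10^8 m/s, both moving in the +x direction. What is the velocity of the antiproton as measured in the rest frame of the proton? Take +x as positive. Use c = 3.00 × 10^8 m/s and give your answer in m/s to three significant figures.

β_A = 0.150, β_B = 0.863 (dividing each by c = 3.00 × 10^8 m/s).
Transform to A's frame with the inverse velocity-addition law: u' = (u − v)/(1 − uv/c²), taking u = β_B and v = β_A.
u' = (0.863 − 0.150) / (1 − (0.150)(0.863)) = 0.7133/0.8705 = 0.8195.
u' = 0.8195 × 3.00 × 10^8 m/s.

+2.46 × 10^8 m/s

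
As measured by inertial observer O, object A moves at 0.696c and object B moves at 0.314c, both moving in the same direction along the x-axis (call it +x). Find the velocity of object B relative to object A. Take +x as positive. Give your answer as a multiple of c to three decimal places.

-0.489c

β_A = 0.696, β_B = 0.314.
Transform to A's frame with the inverse velocity-addition law: u' = (u − v)/(1 − uv/c²), taking u = β_B and v = β_A.
u' = (0.314 − 0.696) / (1 − (0.696)(0.314)) = -0.3820/0.7815 = -0.4888.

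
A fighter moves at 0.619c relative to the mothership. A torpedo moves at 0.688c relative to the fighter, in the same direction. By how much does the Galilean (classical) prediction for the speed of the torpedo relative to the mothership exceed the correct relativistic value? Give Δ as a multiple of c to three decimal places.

Galilean: u_cl = 0.688 + 0.619 = 1.3070.
Relativistic: u_rel = (0.688 + 0.619) / (1 + 0.688·0.619) = 1.3070/1.4259 = 0.9166.
Δ = 1.3070 − 0.9166 = 0.3904.
(The classical prediction exceeds c; the relativistic result does not.)

Δ = 0.390c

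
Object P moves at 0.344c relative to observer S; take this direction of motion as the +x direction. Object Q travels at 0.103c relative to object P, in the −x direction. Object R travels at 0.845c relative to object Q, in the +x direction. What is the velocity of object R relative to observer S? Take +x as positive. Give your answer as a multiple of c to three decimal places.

Apply u = (u' + v)/(1 + u'v/c²) successively, working outward toward observer S.
Start: velocity of object P relative to observer S = 0.3440c.
Compose with object Q (u' = -0.103 in object P frame): u_1 = (-0.103 + 0.344) / (1 + (-0.103)·0.344) = 0.2410/0.9646 = 0.2499.
Compose with object R (u' = 0.845 in object Q frame): u_2 = (0.845 + 0.250) / (1 + 0.845·0.250) = 1.0949/1.2111 = 0.9040.

+0.904c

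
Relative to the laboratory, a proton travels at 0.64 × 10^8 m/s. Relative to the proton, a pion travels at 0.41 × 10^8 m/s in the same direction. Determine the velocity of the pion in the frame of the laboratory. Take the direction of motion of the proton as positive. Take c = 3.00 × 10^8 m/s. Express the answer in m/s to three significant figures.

In units of c (dividing by 3.00 × 10^8 m/s): v = 0.213, u' = 0.137.
u = (u' + v)/(1 + u'v/c²):
u = (0.137 + 0.213) / (1 + 0.137·0.213) = 0.3500/1.0292 = 0.3401
(Galilean addition would give +0.350c.)
Converting back: u = 0.3401 × 3.00 × 10^8 m/s.

1.02 × 10^8 m/s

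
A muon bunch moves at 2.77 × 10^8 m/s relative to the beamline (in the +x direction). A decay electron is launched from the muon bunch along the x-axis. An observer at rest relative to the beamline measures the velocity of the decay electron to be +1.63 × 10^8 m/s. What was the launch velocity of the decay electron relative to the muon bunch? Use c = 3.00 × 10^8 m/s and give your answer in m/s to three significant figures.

-2.29 × 10^8 m/s

v = 0.923c, u = 0.543c.
Invert the composition law: u' = (u − v)/(1 − uv/c²).
u' = (0.543 − 0.923) / (1 − (0.543)(0.923)) = -0.3800/0.4983 = -0.7626.
u' = -0.7626 × 3.00 × 10^8 m/s.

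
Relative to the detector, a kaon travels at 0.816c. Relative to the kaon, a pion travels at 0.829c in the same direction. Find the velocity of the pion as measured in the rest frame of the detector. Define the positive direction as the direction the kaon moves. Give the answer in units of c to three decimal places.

With v = 0.816 and u' = 0.829 (in units of c),
u = (u' + v)/(1 + u'v/c²):
u = (0.829 + 0.816) / (1 + 0.829·0.816) = 1.6450/1.6765 = 0.9812

0.981c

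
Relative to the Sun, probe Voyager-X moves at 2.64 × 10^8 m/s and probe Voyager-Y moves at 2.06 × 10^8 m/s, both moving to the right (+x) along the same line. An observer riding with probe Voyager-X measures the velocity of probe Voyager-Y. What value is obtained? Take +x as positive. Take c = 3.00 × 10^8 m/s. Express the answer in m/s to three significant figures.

-1.47 × 10^8 m/s

β_A = 0.880, β_B = 0.687 (dividing each by c = 3.00 × 10^8 m/s).
Transform to A's frame with the inverse velocity-addition law: u' = (u − v)/(1 − uv/c²), taking u = β_B and v = β_A.
u' = (0.687 − 0.880) / (1 − (0.880)(0.687)) = -0.1933/0.3957 = -0.4885.
u' = -0.4885 × 3.00 × 10^8 m/s.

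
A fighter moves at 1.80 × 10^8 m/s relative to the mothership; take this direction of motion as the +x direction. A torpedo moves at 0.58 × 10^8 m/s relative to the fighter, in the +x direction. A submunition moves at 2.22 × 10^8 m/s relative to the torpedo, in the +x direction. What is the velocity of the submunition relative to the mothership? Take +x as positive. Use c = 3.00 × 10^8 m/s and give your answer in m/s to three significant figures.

2.85 × 10^8 m/s

Apply u = (u' + v)/(1 + u'v/c²) successively, working outward toward the mothership.
(Dividing each given speed by c = 3.00 × 10^8 m/s to work in units of c.)
Start: velocity of the fighter relative to the mothership = 0.6000c.
Compose with the torpedo (u' = 0.193 in the fighter frame): u_1 = (0.193 + 0.600) / (1 + 0.193·0.600) = 0.7933/1.1160 = 0.7109.
Compose with the submunition (u' = 0.740 in the torpedo frame): u_2 = (0.740 + 0.711) / (1 + 0.740·0.711) = 1.4509/1.5260 = 0.9507.
So u = 0.9507 × 3.00 × 10^8 m/s.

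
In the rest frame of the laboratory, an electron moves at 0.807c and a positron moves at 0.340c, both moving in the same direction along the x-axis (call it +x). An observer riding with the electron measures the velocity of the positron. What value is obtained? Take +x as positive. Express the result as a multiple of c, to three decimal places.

β_A = 0.807, β_B = 0.340.
Transform to A's frame with the inverse velocity-addition law: u' = (u − v)/(1 − uv/c²), taking u = β_B and v = β_A.
u' = (0.340 − 0.807) / (1 − (0.807)(0.340)) = -0.4670/0.7256 = -0.6436.

-0.644c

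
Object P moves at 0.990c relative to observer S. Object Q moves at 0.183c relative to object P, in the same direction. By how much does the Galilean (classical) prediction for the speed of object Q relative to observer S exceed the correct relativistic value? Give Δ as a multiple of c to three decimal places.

Galilean: u_cl = 0.183 + 0.990 = 1.1730.
Relativistic: u_rel = (0.183 + 0.990) / (1 + 0.183·0.990) = 1.1730/1.1812 = 0.9931.
Δ = 1.1730 − 0.9931 = 0.1799.
(The classical prediction exceeds c; the relativistic result does not.)

Δ = 0.180c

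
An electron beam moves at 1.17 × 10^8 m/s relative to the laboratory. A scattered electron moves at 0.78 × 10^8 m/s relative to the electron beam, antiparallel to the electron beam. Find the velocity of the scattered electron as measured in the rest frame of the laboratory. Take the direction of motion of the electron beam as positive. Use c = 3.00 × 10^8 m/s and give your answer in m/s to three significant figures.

In units of c (dividing by 3.00 × 10^8 m/s): v = 0.390, u' = -0.260.
u = (u' + v)/(1 + u'v/c²):
u = (-0.260 + 0.390) / (1 + (-0.260)·0.390) = 0.1300/0.8986 = 0.1447
Converting back: u = 0.1447 × 3.00 × 10^8 m/s.

+4.34 × 10^7 m/s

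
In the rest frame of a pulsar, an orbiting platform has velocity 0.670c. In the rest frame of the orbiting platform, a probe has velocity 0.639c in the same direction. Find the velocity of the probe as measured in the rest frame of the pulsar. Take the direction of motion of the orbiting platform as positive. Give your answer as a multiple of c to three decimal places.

With v = 0.670 and u' = 0.639 (in units of c),
u = (u' + v)/(1 + u'v/c²):
u = (0.639 + 0.670) / (1 + 0.639·0.670) = 1.3090/1.4281 = 0.9166
(Galilean addition would give +1.309c, exceeding c.)

0.917c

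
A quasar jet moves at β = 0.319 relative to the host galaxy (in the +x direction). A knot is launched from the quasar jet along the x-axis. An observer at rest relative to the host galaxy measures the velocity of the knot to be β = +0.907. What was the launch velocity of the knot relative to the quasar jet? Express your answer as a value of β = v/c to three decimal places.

β = +0.827

Invert the composition law: u' = (u − v)/(1 − uv/c²).
u' = (0.907 − 0.319) / (1 − (0.907)(0.319)) = 0.5880/0.7107 = 0.8274.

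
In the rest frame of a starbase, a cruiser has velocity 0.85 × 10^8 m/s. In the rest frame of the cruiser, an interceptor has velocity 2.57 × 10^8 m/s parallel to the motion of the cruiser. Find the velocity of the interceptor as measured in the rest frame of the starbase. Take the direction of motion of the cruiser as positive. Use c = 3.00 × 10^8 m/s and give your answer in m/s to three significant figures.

In units of c (dividing by 3.00 × 10^8 m/s): v = 0.283, u' = 0.857.
u = (u' + v)/(1 + u'v/c²):
u = (0.857 + 0.283) / (1 + 0.857·0.283) = 1.1400/1.2427 = 0.9173
Converting back: u = 0.9173 × 3.00 × 10^8 m/s.

2.75 × 10^8 m/s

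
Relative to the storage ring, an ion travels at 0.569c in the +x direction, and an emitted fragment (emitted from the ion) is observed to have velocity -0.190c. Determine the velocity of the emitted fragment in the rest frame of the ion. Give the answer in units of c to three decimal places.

-0.685c

Invert the composition law: u' = (u − v)/(1 − uv/c²).
u' = (-0.190 − 0.569) / (1 − (-0.190)(0.569)) = -0.7590/1.1081 = -0.6850.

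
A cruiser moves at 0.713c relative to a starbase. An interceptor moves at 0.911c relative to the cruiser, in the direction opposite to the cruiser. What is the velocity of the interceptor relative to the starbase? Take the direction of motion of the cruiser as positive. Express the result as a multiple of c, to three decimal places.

With v = 0.713 and u' = -0.911 (in units of c),
u = (u' + v)/(1 + u'v/c²):
u = (-0.911 + 0.713) / (1 + (-0.911)·0.713) = -0.1980/0.3505 = -0.5650

-0.565c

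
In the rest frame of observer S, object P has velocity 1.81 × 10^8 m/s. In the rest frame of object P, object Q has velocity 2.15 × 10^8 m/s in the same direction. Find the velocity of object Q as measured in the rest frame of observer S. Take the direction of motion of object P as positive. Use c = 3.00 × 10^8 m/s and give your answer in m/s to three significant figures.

2.76 × 10^8 m/s

In units of c (dividing by 3.00 × 10^8 m/s): v = 0.603, u' = 0.717.
u = (u' + v)/(1 + u'v/c²):
u = (0.717 + 0.603) / (1 + 0.717·0.603) = 1.3200/1.4324 = 0.9215
(Galilean addition would give +1.320c, exceeding c.)
Converting back: u = 0.9215 × 3.00 × 10^8 m/s.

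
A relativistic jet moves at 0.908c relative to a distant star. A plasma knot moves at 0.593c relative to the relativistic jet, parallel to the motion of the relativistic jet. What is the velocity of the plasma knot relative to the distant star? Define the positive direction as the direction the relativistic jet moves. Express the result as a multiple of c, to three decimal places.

0.976c

With v = 0.908 and u' = 0.593 (in units of c),
u = (u' + v)/(1 + u'v/c²):
u = (0.593 + 0.908) / (1 + 0.593·0.908) = 1.5010/1.5384 = 0.9757
(Galilean addition would give +1.501c, exceeding c.)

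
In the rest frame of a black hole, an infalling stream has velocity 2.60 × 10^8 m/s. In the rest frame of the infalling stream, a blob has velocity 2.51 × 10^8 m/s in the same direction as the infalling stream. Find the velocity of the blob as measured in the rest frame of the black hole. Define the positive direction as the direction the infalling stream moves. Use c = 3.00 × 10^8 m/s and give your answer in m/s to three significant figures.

2.96 × 10^8 m/s

In units of c (dividing by 3.00 × 10^8 m/s): v = 0.867, u' = 0.837.
u = (u' + v)/(1 + u'v/c²):
u = (0.837 + 0.867) / (1 + 0.837·0.867) = 1.7033/1.7251 = 0.9874
(Galilean addition would give +1.703c, exceeding c.)
Converting back: u = 0.9874 × 3.00 × 10^8 m/s.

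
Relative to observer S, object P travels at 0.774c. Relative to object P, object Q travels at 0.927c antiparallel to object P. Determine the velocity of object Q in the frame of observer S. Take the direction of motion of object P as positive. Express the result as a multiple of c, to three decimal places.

With v = 0.774 and u' = -0.927 (in units of c),
u = (u' + v)/(1 + u'v/c²):
u = (-0.927 + 0.774) / (1 + (-0.927)·0.774) = -0.1530/0.2825 = -0.5416
(Galilean addition would give -0.153c.)

-0.542c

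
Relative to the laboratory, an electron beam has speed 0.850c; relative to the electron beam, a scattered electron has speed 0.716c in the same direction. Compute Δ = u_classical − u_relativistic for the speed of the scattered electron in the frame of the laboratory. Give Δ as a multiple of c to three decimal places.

Δ = 0.592c

Galilean: u_cl = 0.716 + 0.850 = 1.5660.
Relativistic: u_rel = (0.716 + 0.850) / (1 + 0.716·0.850) = 1.5660/1.6086 = 0.9735.
Δ = 1.5660 − 0.9735 = 0.5925.
(The classical prediction exceeds c; the relativistic result does not.)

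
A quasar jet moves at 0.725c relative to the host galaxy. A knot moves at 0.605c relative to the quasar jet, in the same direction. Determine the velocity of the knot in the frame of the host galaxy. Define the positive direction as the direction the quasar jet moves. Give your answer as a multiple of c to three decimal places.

With v = 0.725 and u' = 0.605 (in units of c),
u = (u' + v)/(1 + u'v/c²):
u = (0.605 + 0.725) / (1 + 0.605·0.725) = 1.3300/1.4386 = 0.9245

0.924c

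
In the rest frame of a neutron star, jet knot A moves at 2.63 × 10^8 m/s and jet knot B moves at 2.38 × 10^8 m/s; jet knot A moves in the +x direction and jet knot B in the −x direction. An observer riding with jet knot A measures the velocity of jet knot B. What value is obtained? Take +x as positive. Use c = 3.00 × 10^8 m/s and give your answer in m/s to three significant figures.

β_A = 0.877, β_B = -0.793 (dividing each by c = 3.00 × 10^8 m/s).
Transform to A's frame with the inverse velocity-addition law: u' = (u − v)/(1 − uv/c²), taking u = β_B and v = β_A.
u' = (-0.793 − 0.877) / (1 − (0.877)(-0.793)) = -1.6700/1.6955 = -0.9850.
u' = -0.9850 × 3.00 × 10^8 m/s.

-2.95 × 10^8 m/s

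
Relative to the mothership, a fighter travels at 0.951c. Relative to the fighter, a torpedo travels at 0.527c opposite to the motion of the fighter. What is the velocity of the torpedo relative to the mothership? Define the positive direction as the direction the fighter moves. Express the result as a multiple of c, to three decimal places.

With v = 0.951 and u' = -0.527 (in units of c),
u = (u' + v)/(1 + u'v/c²):
u = (-0.527 + 0.951) / (1 + (-0.527)·0.951) = 0.4240/0.4988 = 0.8500

+0.850c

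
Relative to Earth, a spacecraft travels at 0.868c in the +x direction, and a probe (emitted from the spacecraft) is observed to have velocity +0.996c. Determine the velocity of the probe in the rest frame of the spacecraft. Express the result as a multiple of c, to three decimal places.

Invert the composition law: u' = (u − v)/(1 − uv/c²).
u' = (0.996 − 0.868) / (1 − (0.996)(0.868)) = 0.1280/0.1355 = 0.9448.

+0.945c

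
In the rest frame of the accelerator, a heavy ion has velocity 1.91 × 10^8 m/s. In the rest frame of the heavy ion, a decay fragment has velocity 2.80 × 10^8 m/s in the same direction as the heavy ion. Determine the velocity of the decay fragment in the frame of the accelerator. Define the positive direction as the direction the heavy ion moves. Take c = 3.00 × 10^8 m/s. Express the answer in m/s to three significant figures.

In units of c (dividing by 3.00 × 10^8 m/s): v = 0.637, u' = 0.933.
u = (u' + v)/(1 + u'v/c²):
u = (0.933 + 0.637) / (1 + 0.933·0.637) = 1.5700/1.5942 = 0.9848
Converting back: u = 0.9848 × 3.00 × 10^8 m/s.

2.95 × 10^8 m/s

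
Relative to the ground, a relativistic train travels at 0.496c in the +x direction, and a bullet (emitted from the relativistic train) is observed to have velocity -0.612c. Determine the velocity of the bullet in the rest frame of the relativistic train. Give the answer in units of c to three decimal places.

-0.850c

Invert the composition law: u' = (u − v)/(1 − uv/c²).
u' = (-0.612 − 0.496) / (1 − (-0.612)(0.496)) = -1.1080/1.3036 = -0.8500.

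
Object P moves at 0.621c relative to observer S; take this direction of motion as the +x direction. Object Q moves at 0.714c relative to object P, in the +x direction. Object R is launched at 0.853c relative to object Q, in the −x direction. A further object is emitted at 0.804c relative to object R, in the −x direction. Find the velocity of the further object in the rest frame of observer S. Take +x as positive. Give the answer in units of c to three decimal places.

-0.638c

Apply u = (u' + v)/(1 + u'v/c²) successively, working outward toward observer S.
Start: velocity of object P relative to observer S = 0.6210c.
Compose with object Q (u' = 0.714 in object P frame): u_1 = (0.714 + 0.621) / (1 + 0.714·0.621) = 1.3350/1.4434 = 0.9249.
Compose with object R (u' = -0.853 in object Q frame): u_2 = (-0.853 + 0.925) / (1 + (-0.853)·0.925) = 0.0719/0.2111 = 0.3407.
Compose with the further object (u' = -0.804 in object R frame): u_3 = (-0.804 + 0.341) / (1 + (-0.804)·0.341) = -0.4633/0.7261 = -0.6381.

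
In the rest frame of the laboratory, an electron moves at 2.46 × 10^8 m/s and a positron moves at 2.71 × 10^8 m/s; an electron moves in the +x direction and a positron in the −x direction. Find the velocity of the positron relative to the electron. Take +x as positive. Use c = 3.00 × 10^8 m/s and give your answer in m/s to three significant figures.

β_A = 0.820, β_B = -0.903 (dividing each by c = 3.00 × 10^8 m/s).
Transform to A's frame with the inverse velocity-addition law: u' = (u − v)/(1 − uv/c²), taking u = β_B and v = β_A.
u' = (-0.903 − 0.820) / (1 − (0.820)(-0.903)) = -1.7233/1.7407 = -0.9900.
u' = -0.9900 × 3.00 × 10^8 m/s.

-2.97 × 10^8 m/s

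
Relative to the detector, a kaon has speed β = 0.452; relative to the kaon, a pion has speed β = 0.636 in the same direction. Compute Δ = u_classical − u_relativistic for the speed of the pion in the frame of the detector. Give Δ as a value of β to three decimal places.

Galilean: u_cl = 0.636 + 0.452 = 1.0880.
Relativistic: u_rel = (0.636 + 0.452) / (1 + 0.636·0.452) = 1.0880/1.2875 = 0.8451.
Δ = 1.0880 − 0.8451 = 0.2429.
(The classical prediction exceeds c; the relativistic result does not.)

Δ = 0.243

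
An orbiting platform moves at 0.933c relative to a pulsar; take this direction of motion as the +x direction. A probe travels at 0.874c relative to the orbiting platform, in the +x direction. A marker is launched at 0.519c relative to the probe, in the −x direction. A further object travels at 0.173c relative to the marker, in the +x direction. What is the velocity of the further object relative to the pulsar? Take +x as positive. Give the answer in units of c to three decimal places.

+0.990c

Apply u = (u' + v)/(1 + u'v/c²) successively, working outward toward the pulsar.
Start: velocity of the orbiting platform relative to the pulsar = 0.9330c.
Compose with the probe (u' = 0.874 in the orbiting platform frame): u_1 = (0.874 + 0.933) / (1 + 0.874·0.933) = 1.8070/1.8154 = 0.9953.
Compose with the marker (u' = -0.519 in the probe frame): u_2 = (-0.519 + 0.995) / (1 + (-0.519)·0.995) = 0.4763/0.4834 = 0.9854.
Compose with the further object (u' = 0.173 in the marker frame): u_3 = (0.173 + 0.985) / (1 + 0.173·0.985) = 1.1584/1.1705 = 0.9897.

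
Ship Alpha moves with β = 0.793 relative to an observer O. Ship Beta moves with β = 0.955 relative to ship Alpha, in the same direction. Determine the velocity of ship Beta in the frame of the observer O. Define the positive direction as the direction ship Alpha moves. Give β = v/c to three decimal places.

β = 0.995

With v = 0.793 and u' = 0.955 (in units of c),
u = (u' + v)/(1 + u'v/c²):
u = (0.955 + 0.793) / (1 + 0.955·0.793) = 1.7480/1.7573 = 0.9947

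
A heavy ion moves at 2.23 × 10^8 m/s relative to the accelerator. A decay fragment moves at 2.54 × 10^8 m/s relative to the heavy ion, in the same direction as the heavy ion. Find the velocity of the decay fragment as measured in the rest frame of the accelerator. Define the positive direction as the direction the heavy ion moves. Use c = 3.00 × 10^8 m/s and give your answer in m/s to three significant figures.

In units of c (dividing by 3.00 × 10^8 m/s): v = 0.743, u' = 0.847.
u = (u' + v)/(1 + u'v/c²):
u = (0.847 + 0.743) / (1 + 0.847·0.743) = 1.5900/1.6294 = 0.9758
Converting back: u = 0.9758 × 3.00 × 10^8 m/s.

2.93 × 10^8 m/s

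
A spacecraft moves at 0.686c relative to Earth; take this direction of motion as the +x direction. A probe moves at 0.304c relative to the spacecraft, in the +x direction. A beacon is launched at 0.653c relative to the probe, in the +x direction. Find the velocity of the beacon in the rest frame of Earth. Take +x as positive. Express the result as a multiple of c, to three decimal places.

0.959c

Apply u = (u' + v)/(1 + u'v/c²) successively, working outward toward Earth.
Start: velocity of the spacecraft relative to Earth = 0.6860c.
Compose with the probe (u' = 0.304 in the spacecraft frame): u_1 = (0.304 + 0.686) / (1 + 0.304·0.686) = 0.9900/1.2085 = 0.8192.
Compose with the beacon (u' = 0.653 in the probe frame): u_2 = (0.653 + 0.819) / (1 + 0.653·0.819) = 1.4722/1.5349 = 0.9591.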